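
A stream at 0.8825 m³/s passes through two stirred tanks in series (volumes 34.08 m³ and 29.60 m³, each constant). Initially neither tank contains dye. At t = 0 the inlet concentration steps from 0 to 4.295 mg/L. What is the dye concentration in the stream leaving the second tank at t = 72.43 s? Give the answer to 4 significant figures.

Time constants: τᵢ = Vᵢ/Q for each well-mixed tank.
τ₁ = 34.08/0.8825 = 38.6176 s; τ₂ = 29.60/0.8825 = 33.5411 s.
Tank 1: C₁ = C_in(1 − e^(−t/τ₁)). Tank 2 (τ₁ ≠ τ₂): C₂ = C_in[1 − (τ₁ e^(−t/τ₁) − τ₂ e^(−t/τ₂))/(τ₁ − τ₂)].
At t = 72.43: e^(−t/τ₁) = 0.153267, e^(−t/τ₂) = 0.115390.
C₂ = 4.295·[1 − (38.6176·0.153267 − 33.5411·0.115390)/(5.07649)] = 4.295·0.596468 = 2.56183 mg/L.

2.562 mg/L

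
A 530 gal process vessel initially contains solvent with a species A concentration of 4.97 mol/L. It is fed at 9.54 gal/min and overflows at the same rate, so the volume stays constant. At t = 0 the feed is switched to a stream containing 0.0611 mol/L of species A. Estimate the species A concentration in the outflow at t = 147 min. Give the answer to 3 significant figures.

Accumulation = in − out for the solute gives V dC/dt = Q(C_in − C).
So dC/dt = (C_in − C)/τ with τ = V/Q = 530/9.54 = 55.556 min.
Integrating: C(t) = C_in + (C₀ − C_in) e^(−t/τ).
C(147) = 0.0611 + (4.97 − 0.0611)·e^(−147/55.556) = 0.0611 + (4.9089)·0.070934 = 0.40931 mol/L.

0.409 mol/L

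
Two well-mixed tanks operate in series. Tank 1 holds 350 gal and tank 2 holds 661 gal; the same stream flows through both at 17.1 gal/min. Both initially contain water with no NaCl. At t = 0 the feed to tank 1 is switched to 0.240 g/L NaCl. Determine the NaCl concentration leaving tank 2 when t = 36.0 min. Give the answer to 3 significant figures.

Species balance on tank i: dCᵢ/dt = (Cᵢ₋₁ − Cᵢ)/τᵢ with τᵢ = Vᵢ/Q.
τ₁ = 350/17.1 = 20.468 min; τ₂ = 661/17.1 = 38.655 min.
Solving the cascade with C₁(0)=C₂(0)=0 gives C₂(t) = C_in[1 − (τ₁ e^(−t/τ₁) − τ₂ e^(−t/τ₂))/(τ₁ − τ₂)].
At t = 36.0: e^(−t/τ₁) = 0.17224, e^(−t/τ₂) = 0.39403.
C₂ = 0.240·[1 − (20.468·0.17224 − 38.655·0.39403)/(-18.187)] = 0.240·0.35636 = 0.085526 g/L.

0.0855 g/L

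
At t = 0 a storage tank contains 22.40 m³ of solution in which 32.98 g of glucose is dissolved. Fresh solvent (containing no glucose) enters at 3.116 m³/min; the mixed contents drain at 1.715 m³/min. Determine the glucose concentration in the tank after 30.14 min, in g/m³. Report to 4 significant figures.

0.1395 g/m³

Let m(t) be the amount of glucose. Volume: V(t) = V₀ + (Q_in − Q_out) t = 22.40 + 1.40100 t; V(30.14) = 64.6261 m³.
No glucose enters, so dm/dt = −Q_out · (m/V).
Separate: dm/m = −Q_out dt/V(t) ⇒ ln(m/m₀) = −(Q_out/(Q_in−Q_out)) ln(V/V₀).
m = m₀ (V₀/V)^(Q_out/(Q_in−Q_out)) = 32.98 × (22.40/64.6261)^(1.22413) = 9.01481 g.
C = m/V = 9.01481/64.6261 = 0.139492 g/m³.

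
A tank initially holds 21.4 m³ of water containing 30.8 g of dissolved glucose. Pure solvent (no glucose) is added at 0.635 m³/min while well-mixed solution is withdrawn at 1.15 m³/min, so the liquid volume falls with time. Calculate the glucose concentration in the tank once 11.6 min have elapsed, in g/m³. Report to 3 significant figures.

0.961 g/m³

Total volume: dV/dt = Q_in − Q_out = -0.51500 m³/min, so V(t) = 21.4 − 0.51500 t and V(11.6) = 15.426 m³.
No glucose enters, so dm/dt = −Q_out · (m/V).
dm/m = −Q_out dt/(V₀ − 0.51500 t); integrating gives ln(m/m₀) = −(Q_out/(Q_in−Q_out)) ln(V/V₀).
m = m₀ (V₀/V)^(Q_out/(Q_in−Q_out)) = 30.8 × (21.4/15.426)^(-2.2330) = 14.829 g.
C = m/V = 14.829/15.426 = 0.96128 g/m³.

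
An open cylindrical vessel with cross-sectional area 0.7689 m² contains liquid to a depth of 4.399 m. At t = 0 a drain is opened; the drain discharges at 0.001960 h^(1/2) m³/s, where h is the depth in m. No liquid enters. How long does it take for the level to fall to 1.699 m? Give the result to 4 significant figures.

622.9 s

With no inflow, A dh/dt = −0.001960 √h.
∫ h^(−1/2) dh = −(0.001960/A) ∫ dt, giving 2√h = 2√h₀ − (0.001960/A) t.
t = 2A(√h₀ − √h)/0.001960 = 2·0.7689·(√4.399 − √1.699)/0.001960
  = 1.53780 × (2.09738 − 1.30346) / 0.001960 = 622.905 s.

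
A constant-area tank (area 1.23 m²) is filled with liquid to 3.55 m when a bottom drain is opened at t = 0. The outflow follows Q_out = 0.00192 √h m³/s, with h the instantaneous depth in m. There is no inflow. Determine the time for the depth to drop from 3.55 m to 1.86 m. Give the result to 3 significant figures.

Unsteady balance on liquid volume: A dh/dt = −0.00192 √h.
∫ h^(−1/2) dh = −(0.00192/A) ∫ dt, giving 2√h = 2√h₀ − (0.00192/A) t.
t = 2A(√h₀ − √h)/0.00192 = 2·1.23·(√3.55 − √1.86)/0.00192
  = 2.4600 × (1.8841 − 1.3638) / 0.00192 = 666.67 s.

667 s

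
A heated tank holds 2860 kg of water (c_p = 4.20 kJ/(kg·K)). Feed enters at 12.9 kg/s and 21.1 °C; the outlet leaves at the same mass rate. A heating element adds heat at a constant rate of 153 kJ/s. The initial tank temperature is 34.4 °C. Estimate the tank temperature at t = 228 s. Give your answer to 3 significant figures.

27.7 °C

M c_p dT/dt = ṁ c_p (T_in − T) + Q̇.
Rearrange: dT/dt = (T_ss − T)/τ with τ = M/ṁ = 221.71 s and T_ss = T_in + Q̇/(ṁ c_p) = 23.924 °C.
Integrating: T(t) = T_ss + (T₀ − T_ss) e^(−t/τ).
T(228) = 23.924 + (10.476)·e^(−228/221.71) = 23.924 + (10.476)·0.35758 = 27.670 °C.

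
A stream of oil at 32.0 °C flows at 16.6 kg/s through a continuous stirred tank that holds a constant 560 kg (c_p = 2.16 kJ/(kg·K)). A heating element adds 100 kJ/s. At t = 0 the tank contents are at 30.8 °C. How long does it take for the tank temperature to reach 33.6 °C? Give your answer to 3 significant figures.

40.8 s

M c_p dT/dt = ṁ c_p (T_in − T) + Q̇.
τ = M/ṁ = 33.735 s; T_ss = T_in + Q̇/(ṁ c_p) = 34.789 °C.
T(t) = T_ss + (T₀ − T_ss) e^(−t/τ). Set T = 33.6:
e^(−t/τ) = (33.6 − 34.789)/(30.8 − 34.789) = 0.29806
t = −33.735 · ln(0.29806) = 40.835 s.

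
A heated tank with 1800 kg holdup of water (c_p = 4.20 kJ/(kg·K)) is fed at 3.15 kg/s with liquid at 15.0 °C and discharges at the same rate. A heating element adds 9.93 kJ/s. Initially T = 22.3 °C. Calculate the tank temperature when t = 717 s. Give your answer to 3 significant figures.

M c_p dT/dt = ṁ c_p (T_in − T) + Q̇.
τ = M/ṁ = 571.43 s; T_ss = T_in + Q̇/(ṁ c_p) = 15.0 + 9.93/(3.15·4.20) = 15.751 °C.
Solution: T(t) = T_ss + (T₀ − T_ss) e^(−t/τ).
T(717) = 15.751 + (6.5494)·e^(−717/571.43) = 15.751 + (6.5494)·0.28515 = 17.618 °C.

17.6 °C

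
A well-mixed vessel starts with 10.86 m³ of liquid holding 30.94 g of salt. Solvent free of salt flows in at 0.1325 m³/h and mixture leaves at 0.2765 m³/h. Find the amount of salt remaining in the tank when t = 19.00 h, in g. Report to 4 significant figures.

Total volume: dV/dt = Q_in − Q_out = -0.144000 m³/h, so V(t) = 10.86 − 0.144000 t and V(19.00) = 8.12400 m³.
Species balance (pure solvent in): dm/dt = −Q_out · m/V(t).
dm/m = −Q_out dt/(V₀ − 0.144000 t); integrating gives ln(m/m₀) = −(Q_out/(Q_in−Q_out)) ln(V/V₀).
m = m₀ (V₀/V)^(Q_out/(Q_in−Q_out)) = 30.94 × (10.86/8.12400)^(-1.92014) = 17.7202 g.

17.72 g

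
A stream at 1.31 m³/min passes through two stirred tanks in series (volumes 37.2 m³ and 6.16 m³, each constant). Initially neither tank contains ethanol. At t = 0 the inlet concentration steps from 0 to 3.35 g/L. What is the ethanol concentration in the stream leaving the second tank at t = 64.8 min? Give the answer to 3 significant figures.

Species balance on tank i: dCᵢ/dt = (Cᵢ₋₁ − Cᵢ)/τᵢ with τᵢ = Vᵢ/Q.
τ₁ = 37.2/1.31 = 28.397 min; τ₂ = 6.16/1.31 = 4.7023 min.
Tank 1: C₁ = C_in(1 − e^(−t/τ₁)). Tank 2 (τ₁ ≠ τ₂): C₂ = C_in[1 − (τ₁ e^(−t/τ₁) − τ₂ e^(−t/τ₂))/(τ₁ − τ₂)].
At t = 64.8: e^(−t/τ₁) = 0.10209, e^(−t/τ₂) = 1.0356e-06.
C₂ = 3.35·[1 − (28.397·0.10209 − 4.7023·1.0356e-06)/(23.695)] = 3.35·0.87765 = 2.9401 g/L.

2.94 g/L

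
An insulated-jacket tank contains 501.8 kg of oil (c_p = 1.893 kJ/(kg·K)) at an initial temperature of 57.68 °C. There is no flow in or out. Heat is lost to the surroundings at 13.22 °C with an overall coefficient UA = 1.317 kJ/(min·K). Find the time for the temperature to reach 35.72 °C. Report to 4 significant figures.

491.2 min

M c_p dT/dt = −UA(T − T_amb).
τ = M c_p/UA = 721.266 min; T_ss = T_amb = 13.2200 °C.
T(t) = T_ss + (T₀ − T_ss)e^(−t/τ); set T = 35.72:
t = −τ ln[(T − T_ss)/(T₀ − T_ss)] = −721.266 · ln(0.506073) = 491.236 min.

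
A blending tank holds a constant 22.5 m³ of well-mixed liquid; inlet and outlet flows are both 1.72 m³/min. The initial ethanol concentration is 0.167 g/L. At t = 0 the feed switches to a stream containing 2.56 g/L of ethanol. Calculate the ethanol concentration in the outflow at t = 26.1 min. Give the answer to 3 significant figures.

2.23 g/L

Species balance on the tank: V dC/dt = Q(C_in − C).
Time constant τ = V/Q = 22.5/1.72 = 13.081 min.
Solution: C(t) = C_in + (C₀ − C_in) e^(−t/τ).
C(26.1) = 2.56 + (0.167 − 2.56)·e^(−26.1/13.081) = 2.56 + (-2.3930)·0.13599 = 2.2346 g/L.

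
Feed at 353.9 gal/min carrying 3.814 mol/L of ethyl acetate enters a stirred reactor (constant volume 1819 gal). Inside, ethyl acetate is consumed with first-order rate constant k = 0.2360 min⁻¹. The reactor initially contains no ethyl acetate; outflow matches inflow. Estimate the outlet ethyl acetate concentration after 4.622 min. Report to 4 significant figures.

1.488 mol/L

V dC/dt = Q(C_in − C) − k V C.
dC/dt = (Q/V) C_in − (Q/V + k) C; effective rate a = Q/V + k = 0.194557 + 0.2360 = 0.430557 min⁻¹.
C_ss = Q C_in/(Q + kV) = 1.72345 mol/L; C(t) = C_ss + (C₀ − C_ss) e^(−a t).
C(4.622) = 1.72345 + (-1.72345)·e^(−0.430557·4.622) = 1.72345 + (-1.72345)·0.136690 = 1.48787 mol/L.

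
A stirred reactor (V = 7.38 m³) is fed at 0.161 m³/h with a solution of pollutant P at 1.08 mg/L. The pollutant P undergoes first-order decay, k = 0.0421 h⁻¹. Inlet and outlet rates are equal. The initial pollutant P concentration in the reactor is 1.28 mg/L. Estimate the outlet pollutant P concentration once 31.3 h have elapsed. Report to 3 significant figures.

Accumulation = in − out − consumed: V dC/dt = Q C_in − Q C − k V C.
This is linear with rate a = Q/V + k = 0.063916 h⁻¹.
C_ss = Q C_in/(Q + kV) = 0.36863 mg/L; C(t) = C_ss + (C₀ − C_ss) e^(−a t).
C(31.3) = 0.36863 + (0.91137)·e^(−0.063916·31.3) = 0.36863 + (0.91137)·0.13526 = 0.49190 mg/L.

0.492 mg/L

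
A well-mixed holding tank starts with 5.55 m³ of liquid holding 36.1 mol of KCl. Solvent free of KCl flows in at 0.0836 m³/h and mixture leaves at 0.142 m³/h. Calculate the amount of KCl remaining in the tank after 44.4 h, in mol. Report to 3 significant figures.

Let m(t) be the amount of KCl. Volume: V(t) = V₀ + (Q_in − Q_out) t = 5.55 − 0.058400 t; V(44.4) = 2.9570 m³.
No KCl enters, so dm/dt = −Q_out · (m/V).
Separate: dm/m = −Q_out dt/V(t) ⇒ ln(m/m₀) = −(Q_out/(Q_in−Q_out)) ln(V/V₀).
m = m₀ (V₀/V)^(Q_out/(Q_in−Q_out)) = 36.1 × (5.55/2.9570)^(-2.4315) = 7.8099 mol.

7.81 mol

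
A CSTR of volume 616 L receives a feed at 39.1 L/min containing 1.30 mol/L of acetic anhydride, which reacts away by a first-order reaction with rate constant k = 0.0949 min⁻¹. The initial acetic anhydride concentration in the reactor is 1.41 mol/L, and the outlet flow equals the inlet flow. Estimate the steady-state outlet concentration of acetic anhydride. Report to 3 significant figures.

Species balance: V dC/dt = Q C_in − Q C − k V C.
At steady state: 0 = Q C_in − (Q + kV) C_ss, so C_ss = Q C_in/(Q + kV).
C_ss = 39.1·1.30/(39.1 + 0.0949·616) = 50.830/97.558 = 0.52102 mol/L.

0.521 mol/L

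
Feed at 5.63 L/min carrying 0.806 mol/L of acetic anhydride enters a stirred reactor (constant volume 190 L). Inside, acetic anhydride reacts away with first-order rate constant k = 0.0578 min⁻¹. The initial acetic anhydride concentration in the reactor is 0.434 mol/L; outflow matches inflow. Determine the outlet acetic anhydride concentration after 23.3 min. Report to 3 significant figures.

V dC/dt = Q(C_in − C) − k V C.
dC/dt = (Q/V) C_in − (Q/V + k) C; effective rate a = Q/V + k = 0.029632 + 0.0578 = 0.087432 min⁻¹.
C_ss = Q C_in/(Q + kV) = 0.27316 mol/L; C(t) = C_ss + (C₀ − C_ss) e^(−a t).
C(23.3) = 0.27316 + (0.16084)·e^(−0.087432·23.3) = 0.27316 + (0.16084)·0.13040 = 0.29414 mol/L.

0.294 mol/L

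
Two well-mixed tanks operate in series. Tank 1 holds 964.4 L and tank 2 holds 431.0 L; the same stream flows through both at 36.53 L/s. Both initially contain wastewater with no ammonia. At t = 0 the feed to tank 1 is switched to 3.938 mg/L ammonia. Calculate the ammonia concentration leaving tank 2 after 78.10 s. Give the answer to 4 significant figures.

3.573 mg/L

Time constants: τᵢ = Vᵢ/Q for each well-mixed tank.
τ₁ = 964.4/36.53 = 26.4002 s; τ₂ = 431.0/36.53 = 11.7985 s.
Solving the cascade with C₁(0)=C₂(0)=0 gives C₂(t) = C_in[1 − (τ₁ e^(−t/τ₁) − τ₂ e^(−t/τ₂))/(τ₁ − τ₂)].
At t = 78.10: e^(−t/τ₁) = 0.0519066, e^(−t/τ₂) = 0.00133413.
C₂ = 3.938·[1 − (26.4002·0.0519066 − 11.7985·0.00133413)/(14.6017)] = 3.938·0.907230 = 3.57267 mg/L.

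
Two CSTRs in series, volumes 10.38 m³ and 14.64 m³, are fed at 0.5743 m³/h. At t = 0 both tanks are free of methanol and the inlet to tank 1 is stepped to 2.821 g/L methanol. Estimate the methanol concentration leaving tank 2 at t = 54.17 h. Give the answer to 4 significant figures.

2.006 g/L

Each tank obeys Vᵢ dCᵢ/dt = Q(Cᵢ₋₁ − Cᵢ), so τᵢ = Vᵢ/Q.
τ₁ = 10.38/0.5743 = 18.0742 h; τ₂ = 14.64/0.5743 = 25.4919 h.
Tank 1: C₁ = C_in(1 − e^(−t/τ₁)). Tank 2 (τ₁ ≠ τ₂): C₂ = C_in[1 − (τ₁ e^(−t/τ₁) − τ₂ e^(−t/τ₂))/(τ₁ − τ₂)].
At t = 54.17: e^(−t/τ₁) = 0.0499320, e^(−t/τ₂) = 0.119434.
C₂ = 2.821·[1 − (18.0742·0.0499320 − 25.4919·0.119434)/(-7.41773)] = 2.821·0.711215 = 2.00634 g/L.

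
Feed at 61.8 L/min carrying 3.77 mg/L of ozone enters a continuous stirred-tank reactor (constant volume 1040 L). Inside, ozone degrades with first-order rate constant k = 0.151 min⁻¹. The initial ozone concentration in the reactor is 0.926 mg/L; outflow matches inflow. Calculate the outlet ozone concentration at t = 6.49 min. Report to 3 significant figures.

V dC/dt = Q(C_in − C) − k V C.
This is linear with rate a = Q/V + k = 0.21042 min⁻¹.
C_ss = Q C_in/(Q + kV) = 1.0646 mg/L; C(t) = C_ss + (C₀ − C_ss) e^(−a t).
C(6.49) = 1.0646 + (-0.13864)·e^(−0.21042·6.49) = 1.0646 + (-0.13864)·0.25522 = 1.0293 mg/L.

1.03 mg/L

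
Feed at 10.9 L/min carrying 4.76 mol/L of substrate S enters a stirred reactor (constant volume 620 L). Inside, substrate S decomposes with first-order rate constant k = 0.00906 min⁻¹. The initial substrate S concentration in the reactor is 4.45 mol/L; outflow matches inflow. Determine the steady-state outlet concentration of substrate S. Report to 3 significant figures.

3.14 mol/L

V dC/dt = Q(C_in − C) − k V C.
Steady state (dC/dt = 0): C_ss = Q C_in/(Q + kV) = C_in/(1 + kV/Q).
C_ss = 10.9·4.76/(10.9 + 0.00906·620) = 51.884/16.517 = 3.1412 mol/L.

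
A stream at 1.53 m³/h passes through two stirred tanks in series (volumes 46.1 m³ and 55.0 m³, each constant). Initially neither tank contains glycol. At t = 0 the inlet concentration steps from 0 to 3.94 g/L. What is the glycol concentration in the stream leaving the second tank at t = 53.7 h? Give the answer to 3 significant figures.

Time constants: τᵢ = Vᵢ/Q for each well-mixed tank.
τ₁ = 46.1/1.53 = 30.131 h; τ₂ = 55.0/1.53 = 35.948 h.
Tank 1: C₁ = C_in(1 − e^(−t/τ₁)). Tank 2 (τ₁ ≠ τ₂): C₂ = C_in[1 − (τ₁ e^(−t/τ₁) − τ₂ e^(−t/τ₂))/(τ₁ − τ₂)].
At t = 53.7: e^(−t/τ₁) = 0.16826, e^(−t/τ₂) = 0.22451.
C₂ = 3.94·[1 − (30.131·0.16826 − 35.948·0.22451)/(-5.8170)] = 3.94·0.48414 = 1.9075 g/L.

1.91 g/L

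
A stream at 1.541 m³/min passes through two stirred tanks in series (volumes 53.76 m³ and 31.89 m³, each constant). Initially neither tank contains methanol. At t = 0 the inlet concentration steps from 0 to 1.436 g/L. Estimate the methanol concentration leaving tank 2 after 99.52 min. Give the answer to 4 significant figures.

Time constants: τᵢ = Vᵢ/Q for each well-mixed tank.
τ₁ = 53.76/1.541 = 34.8864 min; τ₂ = 31.89/1.541 = 20.6944 min.
Solving the cascade with C₁(0)=C₂(0)=0 gives C₂(t) = C_in[1 − (τ₁ e^(−t/τ₁) − τ₂ e^(−t/τ₂))/(τ₁ − τ₂)].
At t = 99.52: e^(−t/τ₁) = 0.0576892, e^(−t/τ₂) = 0.00815568.
C₂ = 1.436·[1 − (34.8864·0.0576892 − 20.6944·0.00815568)/(14.1921)] = 1.436·0.870083 = 1.24944 g/L.

1.249 g/L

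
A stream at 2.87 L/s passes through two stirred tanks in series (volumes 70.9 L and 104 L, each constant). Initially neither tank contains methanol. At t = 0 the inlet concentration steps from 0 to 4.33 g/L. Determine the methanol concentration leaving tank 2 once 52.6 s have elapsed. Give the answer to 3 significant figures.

Time constants: τᵢ = Vᵢ/Q for each well-mixed tank.
τ₁ = 70.9/2.87 = 24.704 s; τ₂ = 104/2.87 = 36.237 s.
Solving the cascade with C₁(0)=C₂(0)=0 gives C₂(t) = C_in[1 − (τ₁ e^(−t/τ₁) − τ₂ e^(−t/τ₂))/(τ₁ − τ₂)].
At t = 52.6: e^(−t/τ₁) = 0.11893, e^(−t/τ₂) = 0.23421.
C₂ = 4.33·[1 − (24.704·0.11893 − 36.237·0.23421)/(-11.533)] = 4.33·0.51888 = 2.2467 g/L.

2.25 g/L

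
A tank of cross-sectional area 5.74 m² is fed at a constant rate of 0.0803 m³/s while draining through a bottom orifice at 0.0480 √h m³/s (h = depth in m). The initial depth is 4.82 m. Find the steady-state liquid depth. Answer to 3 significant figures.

2.80 m

Level balance: A dh/dt = 0.0803 − 0.0480 √h. Setting dh/dt = 0:
Q_in = 0.0480 √h_ss ⇒ √h_ss = 0.0803/0.0480 = 1.6729.
h_ss = 1.6729² = 2.7987 m. (Since h₀ = 4.82 m > h_ss, the level will fall toward this value.)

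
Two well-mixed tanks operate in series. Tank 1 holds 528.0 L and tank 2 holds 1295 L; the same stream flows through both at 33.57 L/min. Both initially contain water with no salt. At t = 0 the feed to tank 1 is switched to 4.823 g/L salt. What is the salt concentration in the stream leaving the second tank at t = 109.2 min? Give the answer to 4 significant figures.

4.346 g/L

Time constants: τᵢ = Vᵢ/Q for each well-mixed tank.
τ₁ = 528.0/33.57 = 15.7283 min; τ₂ = 1295/33.57 = 38.5761 min.
Tank 1: C₁ = C_in(1 − e^(−t/τ₁)). Tank 2 (τ₁ ≠ τ₂): C₂ = C_in[1 − (τ₁ e^(−t/τ₁) − τ₂ e^(−t/τ₂))/(τ₁ − τ₂)].
At t = 109.2: e^(−t/τ₁) = 0.000965479, e^(−t/τ₂) = 0.0589676.
C₂ = 4.823·[1 − (15.7283·0.000965479 − 38.5761·0.0589676)/(-22.8478)] = 4.823·0.901104 = 4.34602 g/L.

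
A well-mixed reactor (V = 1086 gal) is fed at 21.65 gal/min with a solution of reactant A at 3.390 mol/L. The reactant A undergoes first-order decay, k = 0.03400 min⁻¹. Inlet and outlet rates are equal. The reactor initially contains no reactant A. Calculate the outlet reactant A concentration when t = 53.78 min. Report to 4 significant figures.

V dC/dt = Q(C_in − C) − k V C.
dC/dt = (Q/V) C_in − (Q/V + k) C; effective rate a = Q/V + k = 0.0199355 + 0.03400 = 0.0539355 min⁻¹.
C_ss = Q C_in/(Q + kV) = 1.25300 mol/L; C(t) = C_ss + (C₀ − C_ss) e^(−a t).
C(53.78) = 1.25300 + (-1.25300)·e^(−0.0539355·53.78) = 1.25300 + (-1.25300)·0.0549873 = 1.18411 mol/L.

1.184 mol/L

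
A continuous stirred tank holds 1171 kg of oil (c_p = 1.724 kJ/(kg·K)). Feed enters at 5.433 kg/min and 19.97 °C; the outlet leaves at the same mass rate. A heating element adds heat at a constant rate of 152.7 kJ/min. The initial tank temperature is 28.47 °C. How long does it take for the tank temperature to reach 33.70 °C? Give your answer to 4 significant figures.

First-law balance (no shaft work): M c_p dT/dt = ṁ c_p (T_in − T) + 152.7.
τ = M/ṁ = 215.535 min; T_ss = T_in + Q̇/(ṁ c_p) = 36.2728 °C.
T(t) = T_ss + (T₀ − T_ss) e^(−t/τ). Set T = 33.70:
e^(−t/τ) = (33.70 − 36.2728)/(28.47 − 36.2728) = 0.329727
t = −215.535 · ln(0.329727) = 239.133 min.

239.1 min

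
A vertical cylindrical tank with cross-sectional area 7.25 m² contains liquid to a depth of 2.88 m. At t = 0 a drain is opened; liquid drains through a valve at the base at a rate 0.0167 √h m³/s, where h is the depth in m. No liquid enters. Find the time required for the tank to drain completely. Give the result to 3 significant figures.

1470 s

With no inflow, A dh/dt = −0.0167 √h.
Separate and integrate: 2(√h − √h₀) = −(0.0167/A) t.
Set h = 0: 2√h₀ = (0.0167/A) t_empty ⇒ t_empty = 2A√h₀/0.0167.
t_empty = 2·7.25·√2.88/0.0167 = 14.500·1.6971/0.0167 = 1473.5 s.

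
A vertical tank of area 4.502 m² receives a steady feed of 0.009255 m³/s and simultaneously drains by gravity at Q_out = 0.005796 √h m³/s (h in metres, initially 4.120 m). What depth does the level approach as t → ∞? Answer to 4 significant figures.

A dh/dt = Q_in − 0.005796 √h. Steady state requires inflow = outflow:
Q_in = 0.005796 √h_ss ⇒ √h_ss = 0.009255/0.005796 = 1.59679.
h_ss = 1.59679² = 2.54974 m. (Since h₀ = 4.120 m > h_ss, the level will fall toward this value.)

2.550 m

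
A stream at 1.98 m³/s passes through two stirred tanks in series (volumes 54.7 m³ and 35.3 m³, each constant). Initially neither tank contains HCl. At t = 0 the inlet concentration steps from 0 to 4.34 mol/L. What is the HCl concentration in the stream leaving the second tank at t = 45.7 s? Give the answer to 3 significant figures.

Each tank obeys Vᵢ dCᵢ/dt = Q(Cᵢ₋₁ − Cᵢ), so τᵢ = Vᵢ/Q.
τ₁ = 54.7/1.98 = 27.626 s; τ₂ = 35.3/1.98 = 17.828 s.
Solving the cascade with C₁(0)=C₂(0)=0 gives C₂(t) = C_in[1 − (τ₁ e^(−t/τ₁) − τ₂ e^(−t/τ₂))/(τ₁ − τ₂)].
At t = 45.7: e^(−t/τ₁) = 0.19124, e^(−t/τ₂) = 0.077047.
C₂ = 4.34·[1 − (27.626·0.19124 − 17.828·0.077047)/(9.7980)] = 4.34·0.60097 = 2.6082 mol/L.

2.61 mol/L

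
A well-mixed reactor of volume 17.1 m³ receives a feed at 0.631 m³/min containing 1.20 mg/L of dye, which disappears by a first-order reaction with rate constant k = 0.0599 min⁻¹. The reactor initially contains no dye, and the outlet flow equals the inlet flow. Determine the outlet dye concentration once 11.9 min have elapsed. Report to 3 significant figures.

0.313 mg/L

Species balance: V dC/dt = Q C_in − Q C − k V C.
dC/dt = (Q/V) C_in − (Q/V + k) C; effective rate a = Q/V + k = 0.036901 + 0.0599 = 0.096801 min⁻¹.
C_ss = Q C_in/(Q + kV) = 0.45744 mg/L; C(t) = C_ss + (C₀ − C_ss) e^(−a t).
C(11.9) = 0.45744 + (-0.45744)·e^(−0.096801·11.9) = 0.45744 + (-0.45744)·0.31603 = 0.31288 mg/L.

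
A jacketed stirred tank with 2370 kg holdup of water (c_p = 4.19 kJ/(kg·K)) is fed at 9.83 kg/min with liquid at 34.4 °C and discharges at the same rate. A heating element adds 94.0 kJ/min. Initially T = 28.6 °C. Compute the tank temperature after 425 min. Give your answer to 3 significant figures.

M c_p dT/dt = ṁ c_p (T_in − T) + Q̇.
Rearrange: dT/dt = (T_ss − T)/τ with τ = M/ṁ = 241.10 min and T_ss = T_in + Q̇/(ṁ c_p) = 36.682 °C.
This is linear first-order; T(t) = T_ss + (T₀ − T_ss) e^(−t/τ).
T(425) = 36.682 + (-8.0822)·e^(−425/241.10) = 36.682 + (-8.0822)·0.17157 = 35.296 °C.

35.3 °C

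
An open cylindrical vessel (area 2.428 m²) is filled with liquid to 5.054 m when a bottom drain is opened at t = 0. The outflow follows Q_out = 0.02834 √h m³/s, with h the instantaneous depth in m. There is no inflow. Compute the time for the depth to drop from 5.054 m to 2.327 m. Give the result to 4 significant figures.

123.8 s

Volume balance on the tank: A dh/dt = −0.02834 √h.
This is separable: 2 d(√h)/dt = −0.02834/A, so √h = √h₀ − (0.02834/(2A)) t.
t = 2A(√h₀ − √h)/0.02834 = 2·2.428·(√5.054 − √2.327)/0.02834
  = 4.85600 × (2.24811 − 1.52545) / 0.02834 = 123.826 s.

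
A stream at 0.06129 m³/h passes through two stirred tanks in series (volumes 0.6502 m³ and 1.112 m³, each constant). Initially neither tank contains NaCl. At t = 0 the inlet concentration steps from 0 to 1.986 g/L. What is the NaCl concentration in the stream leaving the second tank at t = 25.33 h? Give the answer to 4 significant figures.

Each tank obeys Vᵢ dCᵢ/dt = Q(Cᵢ₋₁ − Cᵢ), so τᵢ = Vᵢ/Q.
τ₁ = 0.6502/0.06129 = 10.6086 h; τ₂ = 1.112/0.06129 = 18.1433 h.
Tank 1: C₁ = C_in(1 − e^(−t/τ₁)). Tank 2 (τ₁ ≠ τ₂): C₂ = C_in[1 − (τ₁ e^(−t/τ₁) − τ₂ e^(−t/τ₂))/(τ₁ − τ₂)].
At t = 25.33: e^(−t/τ₁) = 0.0918416, e^(−t/τ₂) = 0.247558.
C₂ = 1.986·[1 − (10.6086·0.0918416 − 18.1433·0.247558)/(-7.53467)] = 1.986·0.533199 = 1.05893 g/L.

1.059 g/L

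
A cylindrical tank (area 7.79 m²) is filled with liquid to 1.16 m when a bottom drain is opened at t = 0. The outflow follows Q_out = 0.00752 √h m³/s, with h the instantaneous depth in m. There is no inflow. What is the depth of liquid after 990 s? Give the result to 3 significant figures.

Unsteady balance on liquid volume: A dh/dt = −0.00752 √h.
∫ h^(−1/2) dh = −(0.00752/A) ∫ dt, giving 2√h = 2√h₀ − (0.00752/A) t.
√h = √1.16 − 0.00752·990/(2·7.79) = 1.0770 − 0.47784 = 0.59919.
h = 0.59919² = 0.35903 m.

0.359 m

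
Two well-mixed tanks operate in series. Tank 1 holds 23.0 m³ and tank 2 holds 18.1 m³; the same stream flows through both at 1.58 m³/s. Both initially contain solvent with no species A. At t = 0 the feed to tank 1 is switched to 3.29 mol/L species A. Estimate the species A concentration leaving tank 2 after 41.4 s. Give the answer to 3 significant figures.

2.72 mol/L

Time constants: τᵢ = Vᵢ/Q for each well-mixed tank.
τ₁ = 23.0/1.58 = 14.557 s; τ₂ = 18.1/1.58 = 11.456 s.
Tank 1: C₁ = C_in(1 − e^(−t/τ₁)). Tank 2 (τ₁ ≠ τ₂): C₂ = C_in[1 − (τ₁ e^(−t/τ₁) − τ₂ e^(−t/τ₂))/(τ₁ − τ₂)].
At t = 41.4: e^(−t/τ₁) = 0.058192, e^(−t/τ₂) = 0.026946.
C₂ = 3.29·[1 − (14.557·0.058192 − 11.456·0.026946)/(3.1013)] = 3.29·0.82639 = 2.7188 mol/L.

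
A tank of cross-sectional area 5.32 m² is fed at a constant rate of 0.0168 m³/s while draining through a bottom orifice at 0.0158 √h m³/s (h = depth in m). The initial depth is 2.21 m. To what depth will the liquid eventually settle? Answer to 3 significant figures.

1.13 m

A dh/dt = Q_in − 0.0158 √h. Steady state requires inflow = outflow:
Q_in = 0.0158 √h_ss ⇒ √h_ss = 0.0168/0.0158 = 1.0633.
h_ss = 1.0633² = 1.1306 m. (Since h₀ = 2.21 m > h_ss, the level will fall toward this value.)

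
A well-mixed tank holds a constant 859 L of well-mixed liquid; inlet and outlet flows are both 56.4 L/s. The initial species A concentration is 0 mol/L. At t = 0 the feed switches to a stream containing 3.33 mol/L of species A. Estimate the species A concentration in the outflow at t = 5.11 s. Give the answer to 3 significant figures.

Unsteady species balance (constant V, well mixed): V dC/dt = Q(C_in − C).
Time constant τ = V/Q = 859/56.4 = 15.230 s.
Solution: C(t) = C_in + (C₀ − C_in) e^(−t/τ).
C(5.11) = 3.33 + (0 − 3.33)·e^(−5.11/15.230) = 3.33 + (-3.3300)·0.71497 = 0.94914 mol/L.

0.949 mol/L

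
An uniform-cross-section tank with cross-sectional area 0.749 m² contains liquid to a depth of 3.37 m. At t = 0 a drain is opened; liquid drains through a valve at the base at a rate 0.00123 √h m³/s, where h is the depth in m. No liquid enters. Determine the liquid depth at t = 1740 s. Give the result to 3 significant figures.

Unsteady balance on liquid volume: A dh/dt = −0.00123 √h.
∫ h^(−1/2) dh = −(0.00123/A) ∫ dt, giving 2√h = 2√h₀ − (0.00123/A) t.
√h = √3.37 − 0.00123·1740/(2·0.749) = 1.8358 − 1.4287 = 0.40705.
h = 0.40705² = 0.16569 m.

0.166 m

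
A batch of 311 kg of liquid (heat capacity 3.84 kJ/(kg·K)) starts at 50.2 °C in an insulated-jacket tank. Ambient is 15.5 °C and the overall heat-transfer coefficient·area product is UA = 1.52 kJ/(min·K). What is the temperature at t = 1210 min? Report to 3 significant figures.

Lumped-capacitance energy balance: M c_p dT/dt = UA(T_amb − T).
dT/dt = (T_ss − T)/τ with T_ss = T_amb = 15.500 °C, τ = M c_p/UA = 311·3.84/1.52 = 785.68 min.
Solution: T(t) = T_ss + (T₀ − T_ss) e^(−t/τ).
T(1210) = 15.500 + (34.700)·0.21437 = 22.939 °C.

22.9 °C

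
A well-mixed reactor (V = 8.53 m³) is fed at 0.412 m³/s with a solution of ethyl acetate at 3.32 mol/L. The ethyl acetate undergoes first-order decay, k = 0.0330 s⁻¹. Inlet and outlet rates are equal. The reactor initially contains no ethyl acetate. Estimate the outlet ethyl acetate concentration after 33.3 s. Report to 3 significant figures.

Accumulation = in − out − consumed: V dC/dt = Q C_in − Q C − k V C.
This is linear with rate a = Q/V + k = 0.081300 s⁻¹.
C_ss = Q C_in/(Q + kV) = 1.9724 mol/L; C(t) = C_ss + (C₀ − C_ss) e^(−a t).
C(33.3) = 1.9724 + (-1.9724)·e^(−0.081300·33.3) = 1.9724 + (-1.9724)·0.066717 = 1.8408 mol/L.

1.84 mol/L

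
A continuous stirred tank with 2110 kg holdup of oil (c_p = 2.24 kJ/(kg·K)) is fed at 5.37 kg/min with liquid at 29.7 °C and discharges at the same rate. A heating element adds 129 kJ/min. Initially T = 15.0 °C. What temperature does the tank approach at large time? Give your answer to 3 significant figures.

40.4 °C

Heat balance on the well-mixed liquid: M c_p dT/dt = ṁ c_p (T_in − T) + 129.
At steady state dT/dt = 0 ⇒ T_ss = T_in + Q̇/(ṁ c_p) = 29.7 + 129/(5.37·2.24) = 40.424 °C.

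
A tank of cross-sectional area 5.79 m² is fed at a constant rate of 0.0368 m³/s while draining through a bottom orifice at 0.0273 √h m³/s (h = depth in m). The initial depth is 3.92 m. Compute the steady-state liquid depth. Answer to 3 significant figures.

1.82 m

Unsteady balance on liquid volume: A dh/dt = Q_in − 0.0273 √h. At steady state dh/dt = 0:
Q_in = 0.0273 √h_ss ⇒ √h_ss = 0.0368/0.0273 = 1.3480.
h_ss = 1.3480² = 1.8171 m. (Since h₀ = 3.92 m > h_ss, the level will fall toward this value.)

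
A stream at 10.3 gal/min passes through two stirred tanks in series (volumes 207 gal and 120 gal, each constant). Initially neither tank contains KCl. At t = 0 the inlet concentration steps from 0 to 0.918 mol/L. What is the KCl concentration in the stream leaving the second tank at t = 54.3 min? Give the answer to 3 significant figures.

Species balance on tank i: dCᵢ/dt = (Cᵢ₋₁ − Cᵢ)/τᵢ with τᵢ = Vᵢ/Q.
τ₁ = 207/10.3 = 20.097 min; τ₂ = 120/10.3 = 11.650 min.
Solving the cascade with C₁(0)=C₂(0)=0 gives C₂(t) = C_in[1 − (τ₁ e^(−t/τ₁) − τ₂ e^(−t/τ₂))/(τ₁ − τ₂)].
At t = 54.3: e^(−t/τ₁) = 0.067079, e^(−t/τ₂) = 0.0094594.
C₂ = 0.918·[1 − (20.097·0.067079 − 11.650·0.0094594)/(8.4466)] = 0.918·0.85345 = 0.78346 mol/L.

0.783 mol/L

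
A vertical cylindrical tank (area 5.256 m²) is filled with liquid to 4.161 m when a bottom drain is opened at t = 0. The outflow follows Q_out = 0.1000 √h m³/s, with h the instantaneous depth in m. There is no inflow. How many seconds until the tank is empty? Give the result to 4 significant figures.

214.4 s

Accumulation of liquid (constant cross-section A): A dh/dt = −0.1000 √h.
Separate and integrate: 2(√h − √h₀) = −(0.1000/A) t.
Set h = 0: 2√h₀ = (0.1000/A) t_empty ⇒ t_empty = 2A√h₀/0.1000.
t_empty = 2·5.256·√4.161/0.1000 = 10.5120·2.03985/0.1000 = 214.429 s.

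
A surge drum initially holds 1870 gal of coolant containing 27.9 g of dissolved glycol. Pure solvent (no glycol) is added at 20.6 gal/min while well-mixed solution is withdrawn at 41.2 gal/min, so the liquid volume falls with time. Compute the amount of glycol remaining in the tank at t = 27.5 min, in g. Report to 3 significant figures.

13.6 g

Let m(t) be the amount of glycol. Volume: V(t) = V₀ + (Q_in − Q_out) t = 1870 − 20.600 t; V(27.5) = 1303.5 gal.
Species balance (pure solvent in): dm/dt = −Q_out · m/V(t).
Separate: dm/m = −Q_out dt/V(t) ⇒ ln(m/m₀) = −(Q_out/(Q_in−Q_out)) ln(V/V₀).
m = m₀ (V₀/V)^(Q_out/(Q_in−Q_out)) = 27.9 × (1870/1303.5)^(-2.0000) = 13.556 g.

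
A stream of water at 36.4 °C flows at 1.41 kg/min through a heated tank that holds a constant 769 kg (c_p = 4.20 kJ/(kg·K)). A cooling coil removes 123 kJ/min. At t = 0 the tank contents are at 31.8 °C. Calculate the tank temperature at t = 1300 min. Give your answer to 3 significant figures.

M c_p dT/dt = ṁ c_p (T_in − T) − Q̇.
Rearrange: dT/dt = (T_ss − T)/τ with τ = M/ṁ = 545.39 min and T_ss = T_in − Q̇/(ṁ c_p) = 15.630 °C.
T approaches T_ss exponentially: T(t) = T_ss + (T₀ − T_ss) e^(−t/τ).
T(1300) = 15.630 + (16.170)·e^(−1300/545.39) = 15.630 + (16.170)·0.092217 = 17.121 °C.

17.1 °C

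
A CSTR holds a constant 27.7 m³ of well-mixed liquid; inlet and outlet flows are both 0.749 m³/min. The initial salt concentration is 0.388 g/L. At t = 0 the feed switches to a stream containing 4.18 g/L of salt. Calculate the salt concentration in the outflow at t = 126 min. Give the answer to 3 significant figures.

Species balance on the tank: V dC/dt = Q(C_in − C).
So dC/dt = (C_in − C)/τ with τ = V/Q = 27.7/0.749 = 36.983 min.
This is linear first-order; C(t) = C_in + (C₀ − C_in) e^(−t/τ).
C(126) = 4.18 + (0.388 − 4.18)·e^(−126/36.983) = 4.18 + (-3.7920)·0.033140 = 4.0543 g/L.

4.05 g/L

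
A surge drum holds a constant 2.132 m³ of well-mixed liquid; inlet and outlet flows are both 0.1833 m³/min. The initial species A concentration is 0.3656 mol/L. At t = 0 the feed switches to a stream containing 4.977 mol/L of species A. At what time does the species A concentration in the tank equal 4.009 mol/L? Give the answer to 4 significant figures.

Species balance: V dC/dt = Q(C_in − C) ⇒ τ = V/Q = 11.6312 min.
C(t) = C_in + (C₀ − C_in) e^(−t/τ). Set C = 4.009 and solve for t:
e^(−t/τ) = (C − C_in)/(C₀ − C_in) = (4.009 − 4.977)/(0.3656 − 4.977) = 0.209915
t = −τ ln(…) = 11.6312 × 1.56105 = 18.1569 min.

18.16 min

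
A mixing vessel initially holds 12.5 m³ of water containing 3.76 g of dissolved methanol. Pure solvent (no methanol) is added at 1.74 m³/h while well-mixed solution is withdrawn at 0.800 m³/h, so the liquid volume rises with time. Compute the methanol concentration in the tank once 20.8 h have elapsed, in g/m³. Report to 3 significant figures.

0.0526 g/m³

Let m(t) be the amount of methanol. Volume: V(t) = V₀ + (Q_in − Q_out) t = 12.5 + 0.94000 t; V(20.8) = 32.052 m³.
Solute balance: dm/dt = 0 − Q_out C = −Q_out m/V(t).
Separate: dm/m = −Q_out dt/V(t) ⇒ ln(m/m₀) = −(Q_out/(Q_in−Q_out)) ln(V/V₀).
m = m₀ (V₀/V)^(Q_out/(Q_in−Q_out)) = 3.76 × (12.5/32.052)^(0.85106) = 1.6871 g.
C = m/V = 1.6871/32.052 = 0.052637 g/m³.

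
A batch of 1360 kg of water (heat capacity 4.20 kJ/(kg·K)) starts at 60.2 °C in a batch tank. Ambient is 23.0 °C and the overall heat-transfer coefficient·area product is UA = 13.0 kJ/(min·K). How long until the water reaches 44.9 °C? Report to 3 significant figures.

233 min

Heat balance on the well-mixed liquid: M c_p dT/dt = −UA(T − T_amb).
τ = M c_p/UA = 439.38 min; T_ss = T_amb = 23.000 °C.
T(t) = T_ss + (T₀ − T_ss)e^(−t/τ); set T = 44.9:
t = −τ ln[(T − T_ss)/(T₀ − T_ss)] = −439.38 · ln(0.58871) = 232.80 min.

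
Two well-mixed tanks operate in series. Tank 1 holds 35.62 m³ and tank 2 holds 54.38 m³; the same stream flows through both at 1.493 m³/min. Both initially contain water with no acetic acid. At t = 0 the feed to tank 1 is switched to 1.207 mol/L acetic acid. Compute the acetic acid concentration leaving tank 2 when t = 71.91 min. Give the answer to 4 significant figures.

0.8337 mol/L

Species balance on tank i: dCᵢ/dt = (Cᵢ₋₁ − Cᵢ)/τᵢ with τᵢ = Vᵢ/Q.
τ₁ = 35.62/1.493 = 23.8580 min; τ₂ = 54.38/1.493 = 36.4233 min.
Solving the cascade with C₁(0)=C₂(0)=0 gives C₂(t) = C_in[1 − (τ₁ e^(−t/τ₁) − τ₂ e^(−t/τ₂))/(τ₁ − τ₂)].
At t = 71.91: e^(−t/τ₁) = 0.0490908, e^(−t/τ₂) = 0.138861.
C₂ = 1.207·[1 − (23.8580·0.0490908 − 36.4233·0.138861)/(-12.5653)] = 1.207·0.690692 = 0.833665 mol/L.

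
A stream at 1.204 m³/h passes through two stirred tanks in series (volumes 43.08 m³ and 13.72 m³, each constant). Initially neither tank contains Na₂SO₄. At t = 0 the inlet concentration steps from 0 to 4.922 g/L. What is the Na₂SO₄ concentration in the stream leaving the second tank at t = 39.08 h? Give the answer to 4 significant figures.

2.574 g/L

Species balance on tank i: dCᵢ/dt = (Cᵢ₋₁ − Cᵢ)/τᵢ with τᵢ = Vᵢ/Q.
τ₁ = 43.08/1.204 = 35.7807 h; τ₂ = 13.72/1.204 = 11.3953 h.
Solving the cascade with C₁(0)=C₂(0)=0 gives C₂(t) = C_in[1 − (τ₁ e^(−t/τ₁) − τ₂ e^(−t/τ₂))/(τ₁ − τ₂)].
At t = 39.08: e^(−t/τ₁) = 0.335475, e^(−t/τ₂) = 0.0324041.
C₂ = 4.922·[1 − (35.7807·0.335475 − 11.3953·0.0324041)/(24.3854)] = 4.922·0.522899 = 2.57371 g/L.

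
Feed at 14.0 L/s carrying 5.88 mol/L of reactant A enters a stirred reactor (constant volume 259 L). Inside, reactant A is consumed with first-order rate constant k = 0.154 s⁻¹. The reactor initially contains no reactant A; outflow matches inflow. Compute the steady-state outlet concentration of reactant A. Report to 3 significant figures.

1.53 mol/L

Accumulation = in − out − consumed: V dC/dt = Q C_in − Q C − k V C.
Steady state (dC/dt = 0): C_ss = Q C_in/(Q + kV) = C_in/(1 + kV/Q).
C_ss = 14.0·5.88/(14.0 + 0.154·259) = 82.320/53.886 = 1.5277 mol/L.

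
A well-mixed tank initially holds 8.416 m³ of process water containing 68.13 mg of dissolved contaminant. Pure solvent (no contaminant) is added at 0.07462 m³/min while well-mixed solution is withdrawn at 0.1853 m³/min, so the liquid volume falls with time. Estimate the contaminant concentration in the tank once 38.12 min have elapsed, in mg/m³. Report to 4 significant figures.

5.064 mg/m³

Let m(t) be the amount of contaminant. Volume: V(t) = V₀ + (Q_in − Q_out) t = 8.416 − 0.110680 t; V(38.12) = 4.19688 m³.
No contaminant enters, so dm/dt = −Q_out · (m/V).
dm/m = −Q_out dt/(V₀ − 0.110680 t); integrating gives ln(m/m₀) = −(Q_out/(Q_in−Q_out)) ln(V/V₀).
m = m₀ (V₀/V)^(Q_out/(Q_in−Q_out)) = 68.13 × (8.416/4.19688)^(-1.67420) = 21.2535 mg.
C = m/V = 21.2535/4.19688 = 5.06413 mg/m³.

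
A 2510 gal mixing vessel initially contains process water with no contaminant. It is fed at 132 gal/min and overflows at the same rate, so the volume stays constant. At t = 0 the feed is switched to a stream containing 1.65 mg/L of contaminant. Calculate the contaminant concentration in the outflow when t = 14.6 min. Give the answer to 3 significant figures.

0.884 mg/L

Species balance on the tank: V dC/dt = Q(C_in − C).
So dC/dt = (C_in − C)/τ with τ = V/Q = 2510/132 = 19.015 min.
C approaches C_in exponentially: C(t) = C_in + (C₀ − C_in) e^(−t/τ).
C(14.6) = 1.65 + (0 − 1.65)·e^(−14.6/19.015) = 1.65 + (-1.6500)·0.46403 = 0.88435 mg/L.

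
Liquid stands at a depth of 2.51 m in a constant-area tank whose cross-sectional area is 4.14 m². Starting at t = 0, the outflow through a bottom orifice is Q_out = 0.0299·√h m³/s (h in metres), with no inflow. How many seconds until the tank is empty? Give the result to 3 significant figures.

439 s

A dh/dt = −Q_out = −0.0299 √h.
This is separable: 2 d(√h)/dt = −0.0299/A, so √h = √h₀ − (0.0299/(2A)) t.
Tank is empty when √h = 0: t_empty = 2A√h₀/0.0299.
t_empty = 2·4.14·√2.51/0.0299 = 8.2800·1.5843/0.0299 = 438.73 s.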